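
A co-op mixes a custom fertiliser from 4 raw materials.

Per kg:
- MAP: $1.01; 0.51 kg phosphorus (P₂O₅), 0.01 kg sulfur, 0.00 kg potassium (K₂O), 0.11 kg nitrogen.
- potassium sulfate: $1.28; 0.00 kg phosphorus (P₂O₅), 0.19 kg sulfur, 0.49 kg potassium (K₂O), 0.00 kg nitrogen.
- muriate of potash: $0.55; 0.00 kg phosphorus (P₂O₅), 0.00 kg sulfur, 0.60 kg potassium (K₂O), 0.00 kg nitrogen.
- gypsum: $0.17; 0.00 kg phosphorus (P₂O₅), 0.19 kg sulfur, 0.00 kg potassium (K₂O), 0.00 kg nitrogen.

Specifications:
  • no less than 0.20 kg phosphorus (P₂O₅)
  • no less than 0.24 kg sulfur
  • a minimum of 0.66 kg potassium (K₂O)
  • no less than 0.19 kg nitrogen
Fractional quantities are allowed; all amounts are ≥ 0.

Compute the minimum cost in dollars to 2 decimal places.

$2.55

Set it up as a linear program. Let x1 = kg of MAP, x2 = kg of potassium sulfate, x3 = kg of muriate of potash, x4 = kg of gypsum.
Minimise 1.01x1 + 1.28x2 + 0.55x3 + 0.17x4 s.t.:
  0.51x1 ≥ 0.2   (phosphorus (P₂O₅))
  0.01x1 + 0.19x2 + 0.19x4 ≥ 0.24   (sulfur)
  0.49x2 + 0.6x3 ≥ 0.66   (potassium (K₂O))
  0.11x1 ≥ 0.19   (nitrogen)
  x1, x2, x3, x4 ≥ 0.
The minimum-cost mix takes nothing from potassium sulfate — only MAP, muriate of potash, gypsum. There the sulfur, potassium (K₂O), nitrogen constraints are tight.
Solving gives x1 = 1.727, x3 = 1.1, x4 = 1.172.
Objective = 1.01·1.727 + 0.55·1.1 + 0.17·1.172 = 2.5485.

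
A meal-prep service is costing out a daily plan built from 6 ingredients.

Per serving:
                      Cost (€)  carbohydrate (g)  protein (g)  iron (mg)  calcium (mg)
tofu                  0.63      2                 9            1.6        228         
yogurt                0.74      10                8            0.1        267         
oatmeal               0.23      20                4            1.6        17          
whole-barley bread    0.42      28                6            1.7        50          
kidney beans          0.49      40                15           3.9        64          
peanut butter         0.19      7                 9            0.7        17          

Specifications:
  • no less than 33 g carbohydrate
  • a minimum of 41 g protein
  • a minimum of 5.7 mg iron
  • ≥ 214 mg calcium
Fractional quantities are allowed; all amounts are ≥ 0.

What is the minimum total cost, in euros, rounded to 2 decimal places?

€1.22

Treat it as an LP. Let x1 = servings of tofu, x2 = servings of yogurt, x3 = servings of oatmeal, x4 = servings of whole-barley bread, x5 = servings of kidney beans, x6 = servings of peanut butter.
Minimize 0.63x1 + 0.74x2 + 0.23x3 + 0.42x4 + 0.49x5 + 0.19x6 with:
  2x1 + 10x2 + 20x3 + 28x4 + 40x5 + 7x6 ≥ 33   (carbohydrate)
  9x1 + 8x2 + 4x3 + 6x4 + 15x5 + 9x6 ≥ 41   (protein)
  1.6x1 + 0.1x2 + 1.6x3 + 1.7x4 + 3.9x5 + 0.7x6 ≥ 5.7   (iron)
  228x1 + 267x2 + 17x3 + 50x4 + 64x5 + 17x6 ≥ 214   (calcium)
  x1, x2, x3, x4, x5, x6 ≥ 0.
At the optimum only tofu, kidney beans, peanut butter are positive (yogurt, oatmeal, whole-barley bread = 0). There the protein, iron, calcium constraints are tight.
That vertex is x1 = 0.5209, x5 = 0.7472, x6 = 2.789.
Total cost: 0.63·0.5209 + 0.49·0.7472 + 0.19·2.789 = 1.2242.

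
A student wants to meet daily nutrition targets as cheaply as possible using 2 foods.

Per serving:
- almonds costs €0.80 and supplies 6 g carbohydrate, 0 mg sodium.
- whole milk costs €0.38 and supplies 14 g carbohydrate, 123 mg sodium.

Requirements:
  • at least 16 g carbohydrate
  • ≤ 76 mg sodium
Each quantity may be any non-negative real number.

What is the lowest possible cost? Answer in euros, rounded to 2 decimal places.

€1.21

Let x1 = servings of almonds, x2 = servings of whole milk.
Minimize 0.8x1 + 0.38x2 s.t.:
  6x1 + 14x2 ≥ 16   (carbohydrate)
  123x2 ≤ 76   (sodium)
  x1, x2 ≥ 0.
Both inputs are positive at the optimum. Binding constraints: carbohydrate and sodium.
Solving gives x1 = 1.225, x2 = 0.6179.
Cost = 0.8·1.225 + 0.38·0.6179 = 1.2148.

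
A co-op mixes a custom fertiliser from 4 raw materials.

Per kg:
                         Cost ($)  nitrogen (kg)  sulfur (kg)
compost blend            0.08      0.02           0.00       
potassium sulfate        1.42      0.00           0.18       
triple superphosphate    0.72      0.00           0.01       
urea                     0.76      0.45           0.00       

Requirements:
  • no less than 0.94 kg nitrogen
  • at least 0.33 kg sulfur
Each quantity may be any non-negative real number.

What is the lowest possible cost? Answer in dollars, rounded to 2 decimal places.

$4.19

Let x1 = kg of compost blend, x2 = kg of potassium sulfate, x3 = kg of triple superphosphate, x4 = kg of urea.
Minimise 0.08x1 + 1.42x2 + 0.72x3 + 0.76x4 s.t.:
  0.02x1 + 0.45x4 ≥ 0.94   (nitrogen)
  0.18x2 + 0.01x3 ≥ 0.33   (sulfur)
  x1, x2, x3, x4 ≥ 0.
At the optimum only potassium sulfate, urea are positive (compost blend, triple superphosphate = 0). Binding constraints: nitrogen and sulfur.
Optimal quantities: potassium sulfate = 1.833 kg, urea = 2.089 kg.
Cost = 1.42·1.833 + 0.76·2.089 = 4.1905.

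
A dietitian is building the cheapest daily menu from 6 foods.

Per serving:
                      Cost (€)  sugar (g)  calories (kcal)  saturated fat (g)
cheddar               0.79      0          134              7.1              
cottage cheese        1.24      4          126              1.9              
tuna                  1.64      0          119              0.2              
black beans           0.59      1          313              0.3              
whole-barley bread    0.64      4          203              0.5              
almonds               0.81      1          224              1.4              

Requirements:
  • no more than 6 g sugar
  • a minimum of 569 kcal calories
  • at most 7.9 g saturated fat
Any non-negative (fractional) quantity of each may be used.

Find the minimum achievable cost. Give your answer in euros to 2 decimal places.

€1.07

This is a linear program. Let x1 = servings of cheddar, x2 = servings of cottage cheese, x3 = servings of tuna, x4 = servings of black beans, x5 = servings of whole-barley bread, x6 = servings of almonds.
Minimise 0.79x1 + 1.24x2 + 1.64x3 + 0.59x4 + 0.64x5 + 0.81x6 s.t.:
  4x2 + 1x4 + 4x5 + 1x6 ≤ 6   (sugar)
  134x1 + 126x2 + 119x3 + 313x4 + 203x5 + 224x6 ≥ 569   (calories)
  7.1x1 + 1.9x2 + 0.2x3 + 0.3x4 + 0.5x5 + 1.4x6 ≤ 7.9   (saturated fat)
  x1, x2, x3, x4, x5, x6 ≥ 0.
At the optimum only black beans is positive (cheddar, cottage cheese, tuna, whole-barley bread, almonds = 0). The calories requirement is met with equality.
So black beans = 1.818 servings.
Cost = 0.59·1.818 = 1.0726.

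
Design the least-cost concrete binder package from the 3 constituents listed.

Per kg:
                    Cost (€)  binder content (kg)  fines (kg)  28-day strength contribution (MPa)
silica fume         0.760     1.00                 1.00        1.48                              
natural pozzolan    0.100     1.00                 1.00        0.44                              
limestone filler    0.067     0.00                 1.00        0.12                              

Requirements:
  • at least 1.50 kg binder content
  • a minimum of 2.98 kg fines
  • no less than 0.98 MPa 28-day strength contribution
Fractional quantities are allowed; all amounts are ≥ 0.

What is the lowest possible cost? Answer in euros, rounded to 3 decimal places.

This is a linear program. Let x1 = kg of silica fume, x2 = kg of natural pozzolan, x3 = kg of limestone filler.
min 0.76x1 + 0.1x2 + 0.067x3 subject to:
  1x1 + 1x2 ≥ 1.5   (binder content)
  1x1 + 1x2 + 1x3 ≥ 2.98   (fines)
  1.48x1 + 0.44x2 + 0.12x3 ≥ 0.98   (28-day strength contribution)
  x1, x2, x3 ≥ 0.
The cheapest feasible vertex uses only natural pozzolan, limestone filler; silica fume is not used. Binding constraints: fines and 28-day strength contribution.
Optimal quantities: natural pozzolan = 1.945 kg, limestone filler = 1.035 kg.
Objective = 0.1·1.945 + 0.067·1.035 = 0.26385.

€0.264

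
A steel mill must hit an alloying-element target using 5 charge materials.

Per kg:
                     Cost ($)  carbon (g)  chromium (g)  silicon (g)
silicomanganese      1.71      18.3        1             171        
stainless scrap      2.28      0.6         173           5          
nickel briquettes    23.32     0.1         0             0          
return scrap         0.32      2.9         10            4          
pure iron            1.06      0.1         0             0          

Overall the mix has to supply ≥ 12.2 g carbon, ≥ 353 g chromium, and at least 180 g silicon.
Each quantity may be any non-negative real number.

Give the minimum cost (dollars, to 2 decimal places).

Let x1 = kg of silicomanganese, x2 = kg of stainless scrap, x3 = kg of nickel briquettes, x4 = kg of return scrap, x5 = kg of pure iron.
Minimise 1.71x1 + 2.28x2 + 23.32x3 + 0.32x4 + 1.06x5 with:
  18.3x1 + 0.6x2 + 0.1x3 + 2.9x4 + 0.1x5 ≥ 12.2   (carbon)
  1x1 + 173x2 + 10x4 ≥ 353   (chromium)
  171x1 + 5x2 + 4x4 ≥ 180   (silicon)
  x1, x2, x3, x4, x5 ≥ 0.
The cheapest feasible vertex uses only silicomanganese, stainless scrap; nickel briquettes, return scrap, pure iron are not used. Binding constraints: chromium and silicon.
Solving gives x1 = 0.9931, x2 = 2.035.
Hence cost = 1.71·0.9931 + 2.28·2.035 = $6.3380.

$6.34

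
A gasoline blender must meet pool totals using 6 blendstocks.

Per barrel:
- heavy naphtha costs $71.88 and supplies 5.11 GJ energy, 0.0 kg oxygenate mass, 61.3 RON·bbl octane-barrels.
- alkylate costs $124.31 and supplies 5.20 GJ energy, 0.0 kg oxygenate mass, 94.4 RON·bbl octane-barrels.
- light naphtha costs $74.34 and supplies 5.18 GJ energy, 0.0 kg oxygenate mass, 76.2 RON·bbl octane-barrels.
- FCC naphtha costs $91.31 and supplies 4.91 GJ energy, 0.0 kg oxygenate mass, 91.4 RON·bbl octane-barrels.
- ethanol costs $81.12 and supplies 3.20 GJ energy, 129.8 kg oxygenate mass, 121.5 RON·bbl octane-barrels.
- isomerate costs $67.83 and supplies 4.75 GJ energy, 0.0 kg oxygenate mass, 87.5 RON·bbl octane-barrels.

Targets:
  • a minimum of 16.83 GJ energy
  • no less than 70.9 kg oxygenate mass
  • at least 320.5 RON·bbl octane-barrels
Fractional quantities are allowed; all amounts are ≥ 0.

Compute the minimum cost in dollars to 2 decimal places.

Set it up as a linear program. Let x1 = barrels of heavy naphtha, x2 = barrels of alkylate, x3 = barrels of light naphtha, x4 = barrels of FCC naphtha, x5 = barrels of ethanol, x6 = barrels of isomerate.
Minimise 71.88x1 + 124.31x2 + 74.34x3 + 91.31x4 + 81.12x5 + 67.83x6 with:
  5.11x1 + 5.2x2 + 5.18x3 + 4.91x4 + 3.2x5 + 4.75x6 ≥ 16.83   (energy)
  129.8x5 ≥ 70.9   (oxygenate mass)
  61.3x1 + 94.4x2 + 76.2x3 + 91.4x4 + 121.5x5 + 87.5x6 ≥ 320.5   (octane-barrels)
  x1, x2, x3, x4, x5, x6 ≥ 0.
The minimum-cost mix takes nothing from alkylate, light naphtha, FCC naphtha — only heavy naphtha, ethanol, isomerate. There the energy, oxygenate mass, octane-barrels constraints are tight.
Optimal quantities: heavy naphtha = 0.721687 barrels, ethanol = 0.546225 barrels, isomerate = 2.39879 barrels.
Total cost: 71.88·0.721687 + 81.12·0.546225 + 67.83·2.39879 = 258.8946.

$258.89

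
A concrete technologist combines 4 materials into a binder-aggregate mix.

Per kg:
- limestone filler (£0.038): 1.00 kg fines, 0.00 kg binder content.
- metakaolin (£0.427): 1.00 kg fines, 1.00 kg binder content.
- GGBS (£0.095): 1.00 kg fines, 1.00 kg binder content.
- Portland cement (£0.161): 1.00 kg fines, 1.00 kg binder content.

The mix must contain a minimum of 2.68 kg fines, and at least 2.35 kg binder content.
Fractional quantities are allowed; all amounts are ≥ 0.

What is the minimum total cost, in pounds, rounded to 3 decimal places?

Treat it as an LP. Let x1 = kg of limestone filler, x2 = kg of metakaolin, x3 = kg of GGBS, x4 = kg of Portland cement.
Minimise 0.038x1 + 0.427x2 + 0.095x3 + 0.161x4 with:
  1x1 + 1x2 + 1x3 + 1x4 ≥ 2.68   (fines)
  1x2 + 1x3 + 1x4 ≥ 2.35   (binder content)
  x1, x2, x3, x4 ≥ 0.
The cheapest feasible vertex uses only limestone filler, GGBS; metakaolin, Portland cement are not used. The fines and binder content requirements are met with equality.
So limestone filler = 0.33 kg, GGBS = 2.35 kg.
Total cost: 0.038·0.33 + 0.095·2.35 = 0.23579.

£0.236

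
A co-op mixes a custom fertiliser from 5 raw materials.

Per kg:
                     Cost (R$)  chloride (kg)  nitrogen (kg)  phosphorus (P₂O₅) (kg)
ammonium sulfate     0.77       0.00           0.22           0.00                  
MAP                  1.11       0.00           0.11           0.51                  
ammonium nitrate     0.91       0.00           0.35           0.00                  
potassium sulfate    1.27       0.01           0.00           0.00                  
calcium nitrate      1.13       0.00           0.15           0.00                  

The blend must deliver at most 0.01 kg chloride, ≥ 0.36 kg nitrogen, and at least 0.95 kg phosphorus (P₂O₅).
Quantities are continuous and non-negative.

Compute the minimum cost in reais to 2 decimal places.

Let x1 = kg of ammonium sulfate, x2 = kg of MAP, x3 = kg of ammonium nitrate, x4 = kg of potassium sulfate, x5 = kg of calcium nitrate.
min 0.77x1 + 1.11x2 + 0.91x3 + 1.27x4 + 1.13x5 subject to:
  0.01x4 ≤ 0.01   (chloride)
  0.22x1 + 0.11x2 + 0.35x3 + 0.15x5 ≥ 0.36   (nitrogen)
  0.51x2 ≥ 0.95   (phosphorus (P₂O₅))
  x1, x2, x3, x4, x5 ≥ 0.
The cheapest feasible vertex uses only MAP, ammonium nitrate; ammonium sulfate, potassium sulfate, calcium nitrate are not used. Binding constraints: nitrogen and phosphorus (P₂O₅).
Solving gives x2 = 1.863, x3 = 0.4431.
Objective = 1.11·1.863 + 0.91·0.4431 = 2.4712.

R$2.47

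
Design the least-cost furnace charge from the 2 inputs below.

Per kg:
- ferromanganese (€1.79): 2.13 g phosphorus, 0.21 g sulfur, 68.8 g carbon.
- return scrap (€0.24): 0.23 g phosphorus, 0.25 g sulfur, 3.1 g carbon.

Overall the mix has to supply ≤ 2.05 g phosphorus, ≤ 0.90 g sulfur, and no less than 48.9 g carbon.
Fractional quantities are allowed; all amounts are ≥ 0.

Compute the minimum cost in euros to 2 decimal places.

€1.27

Treat it as an LP. Let x1 = kg of ferromanganese, x2 = kg of return scrap.
Minimise 1.79x1 + 0.24x2 s.t.:
  2.13x1 + 0.23x2 ≤ 2.05   (phosphorus)
  0.21x1 + 0.25x2 ≤ 0.9   (sulfur)
  68.8x1 + 3.1x2 ≥ 48.9   (carbon)
  x1, x2 ≥ 0.
The optimal basis is {ferromanganese}; return scrap drops out. There the carbon constraint is tight.
So ferromanganese = 0.7108 kg.
Total cost: 1.79·0.7108 = 1.2723.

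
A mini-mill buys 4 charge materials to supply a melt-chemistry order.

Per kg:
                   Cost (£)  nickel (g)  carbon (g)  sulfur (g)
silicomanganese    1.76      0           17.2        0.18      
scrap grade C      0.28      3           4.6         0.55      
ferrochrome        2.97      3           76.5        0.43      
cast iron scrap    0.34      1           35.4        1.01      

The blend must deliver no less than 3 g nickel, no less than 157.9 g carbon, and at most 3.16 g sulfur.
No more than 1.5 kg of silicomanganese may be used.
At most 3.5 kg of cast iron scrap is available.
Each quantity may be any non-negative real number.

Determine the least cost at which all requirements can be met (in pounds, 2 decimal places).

Let x1 = kg of silicomanganese, x2 = kg of scrap grade C, x3 = kg of ferrochrome, x4 = kg of cast iron scrap.
Minimize 1.76x1 + 0.28x2 + 2.97x3 + 0.34x4 s.t.:
  3x2 + 3x3 + 1x4 ≥ 3   (nickel)
  17.2x1 + 4.6x2 + 76.5x3 + 35.4x4 ≥ 157.9   (carbon)
  0.18x1 + 0.55x2 + 0.43x3 + 1.01x4 ≤ 3.16   (sulfur)
  x1 ≤ 1.5
  x4 ≤ 3.5
  x1, x2, x3, x4 ≥ 0.
The minimum-cost mix takes nothing from silicomanganese, scrap grade C — only ferrochrome, cast iron scrap. Binding constraints: carbon and sulfur.
So ferrochrome = 0.7675 kg, cast iron scrap = 2.802 kg.
Total cost: 2.97·0.7675 + 0.34·2.802 = 3.2322.

£3.23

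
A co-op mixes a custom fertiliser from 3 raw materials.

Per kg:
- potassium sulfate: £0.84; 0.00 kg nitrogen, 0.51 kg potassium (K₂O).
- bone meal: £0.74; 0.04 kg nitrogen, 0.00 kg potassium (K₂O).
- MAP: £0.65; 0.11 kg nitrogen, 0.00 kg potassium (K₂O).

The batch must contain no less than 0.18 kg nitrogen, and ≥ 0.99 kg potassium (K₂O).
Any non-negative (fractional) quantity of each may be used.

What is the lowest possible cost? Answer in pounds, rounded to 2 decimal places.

Let x1 = kg of potassium sulfate, x2 = kg of bone meal, x3 = kg of MAP.
min 0.84x1 + 0.74x2 + 0.65x3 with:
  0.04x2 + 0.11x3 ≥ 0.18   (nitrogen)
  0.51x1 ≥ 0.99   (potassium (K₂O))
  x1, x2, x3 ≥ 0.
The minimum-cost mix takes nothing from bone meal — only potassium sulfate, MAP. The nitrogen and potassium (K₂O) requirements are met with equality.
Solving gives x1 = 1.941, x3 = 1.636.
Hence cost = 0.84·1.941 + 0.65·1.636 = £2.6938.

£2.69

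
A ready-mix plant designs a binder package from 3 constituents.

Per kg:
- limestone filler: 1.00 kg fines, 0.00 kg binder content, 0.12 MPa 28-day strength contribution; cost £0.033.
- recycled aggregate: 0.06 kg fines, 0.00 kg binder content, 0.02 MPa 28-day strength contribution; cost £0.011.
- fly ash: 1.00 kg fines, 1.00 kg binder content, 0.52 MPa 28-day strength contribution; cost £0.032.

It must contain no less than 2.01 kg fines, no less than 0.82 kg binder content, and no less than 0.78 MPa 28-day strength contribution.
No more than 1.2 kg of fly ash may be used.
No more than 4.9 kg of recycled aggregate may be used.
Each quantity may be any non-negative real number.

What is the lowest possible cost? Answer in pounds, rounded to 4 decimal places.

£0.0813

This is a linear program. Let x1 = kg of limestone filler, x2 = kg of recycled aggregate, x3 = kg of fly ash.
min 0.033x1 + 0.011x2 + 0.032x3 subject to:
  1x1 + 0.06x2 + 1x3 ≥ 2.01   (fines)
  1x3 ≥ 0.82   (binder content)
  0.12x1 + 0.02x2 + 0.52x3 ≥ 0.78   (28-day strength contribution)
  x3 ≤ 1.2
  x2 ≤ 4.9
  x1, x2, x3 ≥ 0.
At the optimum only limestone filler, fly ash are positive (recycled aggregate = 0). The 28-day strength contribution and the fly ash cap requirements are met with equality.
So limestone filler = 1.3 kg, fly ash = 1.2 kg.
Hence cost = 0.033·1.3 + 0.032·1.2 = £0.081300.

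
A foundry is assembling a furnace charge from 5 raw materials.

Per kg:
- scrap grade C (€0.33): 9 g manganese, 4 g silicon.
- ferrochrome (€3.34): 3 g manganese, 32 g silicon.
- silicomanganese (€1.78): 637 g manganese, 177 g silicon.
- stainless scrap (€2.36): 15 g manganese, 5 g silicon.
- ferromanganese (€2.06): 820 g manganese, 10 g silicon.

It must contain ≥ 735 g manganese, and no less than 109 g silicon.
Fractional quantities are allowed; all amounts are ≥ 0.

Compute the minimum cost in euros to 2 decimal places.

Set it up as a linear program. Let x1 = kg of scrap grade C, x2 = kg of ferrochrome, x3 = kg of silicomanganese, x4 = kg of stainless scrap, x5 = kg of ferromanganese.
min 0.33x1 + 3.34x2 + 1.78x3 + 2.36x4 + 2.06x5 with:
  9x1 + 3x2 + 637x3 + 15x4 + 820x5 ≥ 735   (manganese)
  4x1 + 32x2 + 177x3 + 5x4 + 10x5 ≥ 109   (silicon)
  x1, x2, x3, x4, x5 ≥ 0.
The minimum-cost mix takes nothing from scrap grade C, ferrochrome, stainless scrap — only silicomanganese, ferromanganese. Binding constraints: manganese and silicon.
Solving gives x3 = 0.5911, x5 = 0.4371.
Cost = 1.78·0.5911 + 2.06·0.4371 = 1.9526.

€1.95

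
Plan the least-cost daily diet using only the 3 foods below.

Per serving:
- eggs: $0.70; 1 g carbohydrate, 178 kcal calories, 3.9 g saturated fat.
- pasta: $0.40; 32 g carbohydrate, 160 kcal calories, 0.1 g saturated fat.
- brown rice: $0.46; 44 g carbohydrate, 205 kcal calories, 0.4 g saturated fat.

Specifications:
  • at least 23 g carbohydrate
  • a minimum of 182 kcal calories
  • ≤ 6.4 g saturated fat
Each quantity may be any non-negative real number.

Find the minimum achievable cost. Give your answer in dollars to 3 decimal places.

$0.408

Set it up as a linear program. Let x1 = servings of eggs, x2 = servings of pasta, x3 = servings of brown rice.
Minimise 0.7x1 + 0.4x2 + 0.46x3 subject to:
  1x1 + 32x2 + 44x3 ≥ 23   (carbohydrate)
  178x1 + 160x2 + 205x3 ≥ 182   (calories)
  3.9x1 + 0.1x2 + 0.4x3 ≤ 6.4   (saturated fat)
  x1, x2, x3 ≥ 0.
The optimal basis is {brown rice}; eggs, pasta drop out. The calories requirement is met with equality.
That vertex is x3 = 0.8878.
Objective = 0.46·0.8878 = 0.40839.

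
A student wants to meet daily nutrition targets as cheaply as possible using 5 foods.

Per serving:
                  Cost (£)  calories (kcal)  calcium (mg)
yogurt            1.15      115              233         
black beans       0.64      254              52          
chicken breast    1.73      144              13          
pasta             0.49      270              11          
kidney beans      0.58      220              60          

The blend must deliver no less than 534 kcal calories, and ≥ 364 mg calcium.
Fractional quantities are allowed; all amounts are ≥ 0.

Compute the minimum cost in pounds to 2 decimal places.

£2.32

This is a linear program. Let x1 = servings of yogurt, x2 = servings of black beans, x3 = servings of chicken breast, x4 = servings of pasta, x5 = servings of kidney beans.
Minimise 1.15x1 + 0.64x2 + 1.73x3 + 0.49x4 + 0.58x5 s.t.:
  115x1 + 254x2 + 144x3 + 270x4 + 220x5 ≥ 534   (calories)
  233x1 + 52x2 + 13x3 + 11x4 + 60x5 ≥ 364   (calcium)
  x1, x2, x3, x4, x5 ≥ 0.
The cheapest feasible vertex uses only yogurt, kidney beans; black beans, chicken breast, pasta are not used. The calories and calcium requirements are met with equality.
Optimal quantities: yogurt = 1.083 servings, kidney beans = 1.861 servings.
Hence cost = 1.15·1.083 + 0.58·1.861 = £2.3248.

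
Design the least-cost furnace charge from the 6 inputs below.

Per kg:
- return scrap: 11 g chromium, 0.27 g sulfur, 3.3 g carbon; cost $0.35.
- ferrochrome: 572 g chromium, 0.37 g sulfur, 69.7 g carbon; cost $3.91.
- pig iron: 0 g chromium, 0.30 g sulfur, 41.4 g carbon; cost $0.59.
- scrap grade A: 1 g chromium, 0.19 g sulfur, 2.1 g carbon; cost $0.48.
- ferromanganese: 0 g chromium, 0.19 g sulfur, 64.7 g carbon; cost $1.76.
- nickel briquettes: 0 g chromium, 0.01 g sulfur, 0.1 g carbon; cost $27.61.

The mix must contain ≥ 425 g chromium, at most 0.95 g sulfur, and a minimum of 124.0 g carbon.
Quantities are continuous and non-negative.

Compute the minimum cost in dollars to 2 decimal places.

Let x1 = kg of return scrap, x2 = kg of ferrochrome, x3 = kg of pig iron, x4 = kg of scrap grade A, x5 = kg of ferromanganese, x6 = kg of nickel briquettes.
Minimise 0.35x1 + 3.91x2 + 0.59x3 + 0.48x4 + 1.76x5 + 27.61x6 with:
  11x1 + 572x2 + 1x4 ≥ 425   (chromium)
  0.27x1 + 0.37x2 + 0.3x3 + 0.19x4 + 0.19x5 + 0.01x6 ≤ 0.95   (sulfur)
  3.3x1 + 69.7x2 + 41.4x3 + 2.1x4 + 64.7x5 + 0.1x6 ≥ 124   (carbon)
  x1, x2, x3, x4, x5, x6 ≥ 0.
At the optimum only ferrochrome, pig iron are positive (return scrap, scrap grade A, ferromanganese, nickel briquettes = 0). The chromium and carbon requirements are met with equality.
Solving gives x2 = 0.743, x3 = 1.744.
Objective = 3.91·0.743 + 0.59·1.744 = 3.9341.

$3.93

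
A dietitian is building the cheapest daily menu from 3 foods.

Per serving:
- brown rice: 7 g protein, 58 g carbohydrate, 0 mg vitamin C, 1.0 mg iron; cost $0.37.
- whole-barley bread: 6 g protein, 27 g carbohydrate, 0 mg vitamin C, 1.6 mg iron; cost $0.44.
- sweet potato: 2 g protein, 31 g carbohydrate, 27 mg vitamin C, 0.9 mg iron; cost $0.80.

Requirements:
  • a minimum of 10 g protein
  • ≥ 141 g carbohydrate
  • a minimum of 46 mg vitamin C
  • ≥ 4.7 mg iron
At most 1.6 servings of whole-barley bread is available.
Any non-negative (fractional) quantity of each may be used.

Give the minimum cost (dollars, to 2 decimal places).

$2.31

Set it up as a linear program. Let x1 = servings of brown rice, x2 = servings of whole-barley bread, x3 = servings of sweet potato.
min 0.37x1 + 0.44x2 + 0.8x3 with:
  7x1 + 6x2 + 2x3 ≥ 10   (protein)
  58x1 + 27x2 + 31x3 ≥ 141   (carbohydrate)
  27x3 ≥ 46   (vitamin C)
  1x1 + 1.6x2 + 0.9x3 ≥ 4.7   (iron)
  x2 ≤ 1.6
  x1, x2, x3 ≥ 0.
The optimal mix uses every input. The carbohydrate, vitamin C, iron requirements are met with equality.
Solving gives x1 = 0.8449, x2 = 1.451, x3 = 1.704.
Total cost: 0.37·0.8449 + 0.44·1.451 + 0.8·1.704 = 2.3143.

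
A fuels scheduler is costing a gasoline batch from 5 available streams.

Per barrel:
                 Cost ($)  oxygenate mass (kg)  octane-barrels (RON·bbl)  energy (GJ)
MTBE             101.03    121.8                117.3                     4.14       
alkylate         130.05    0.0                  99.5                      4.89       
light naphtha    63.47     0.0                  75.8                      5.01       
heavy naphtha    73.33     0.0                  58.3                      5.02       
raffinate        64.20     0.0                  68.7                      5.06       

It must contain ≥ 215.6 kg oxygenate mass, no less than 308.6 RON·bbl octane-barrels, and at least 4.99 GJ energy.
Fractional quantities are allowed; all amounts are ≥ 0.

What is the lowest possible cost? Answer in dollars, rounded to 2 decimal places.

$263.38

Let x1 = barrels of MTBE, x2 = barrels of alkylate, x3 = barrels of light naphtha, x4 = barrels of heavy naphtha, x5 = barrels of raffinate.
Minimise 101.03x1 + 130.05x2 + 63.47x3 + 73.33x4 + 64.2x5 subject to:
  121.8x1 ≥ 215.6   (oxygenate mass)
  117.3x1 + 99.5x2 + 75.8x3 + 58.3x4 + 68.7x5 ≥ 308.6   (octane-barrels)
  4.14x1 + 4.89x2 + 5.01x3 + 5.02x4 + 5.06x5 ≥ 4.99   (energy)
  x1, x2, x3, x4, x5 ≥ 0.
The minimum-cost mix takes nothing from alkylate, heavy naphtha, raffinate — only MTBE, light naphtha. There the oxygenate mass and octane-barrels constraints are tight.
That vertex is x1 = 1.7701, x3 = 1.332.
Hence cost = 101.03·1.7701 + 63.47·1.332 = $263.3752.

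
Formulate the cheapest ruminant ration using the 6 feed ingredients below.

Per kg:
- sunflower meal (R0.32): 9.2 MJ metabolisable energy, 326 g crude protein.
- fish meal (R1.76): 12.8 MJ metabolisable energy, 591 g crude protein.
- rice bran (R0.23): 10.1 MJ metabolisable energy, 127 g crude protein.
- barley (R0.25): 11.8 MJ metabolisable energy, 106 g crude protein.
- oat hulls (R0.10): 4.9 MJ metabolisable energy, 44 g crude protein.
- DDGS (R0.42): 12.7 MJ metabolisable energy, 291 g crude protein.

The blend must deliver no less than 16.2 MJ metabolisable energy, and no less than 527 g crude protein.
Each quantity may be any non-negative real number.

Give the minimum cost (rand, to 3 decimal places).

R0.538

Let x1 = kg of sunflower meal, x2 = kg of fish meal, x3 = kg of rice bran, x4 = kg of barley, x5 = kg of oat hulls, x6 = kg of DDGS.
Minimize 0.32x1 + 1.76x2 + 0.23x3 + 0.25x4 + 0.1x5 + 0.42x6 s.t.:
  9.2x1 + 12.8x2 + 10.1x3 + 11.8x4 + 4.9x5 + 12.7x6 ≥ 16.2   (metabolisable energy)
  326x1 + 591x2 + 127x3 + 106x4 + 44x5 + 291x6 ≥ 527   (crude protein)
  x1, x2, x3, x4, x5, x6 ≥ 0.
The cheapest feasible vertex uses only sunflower meal, oat hulls; fish meal, rice bran, barley, DDGS are not used. The metabolisable energy and crude protein requirements are met with equality.
That vertex is x1 = 1.568, x5 = 0.3629.
Total cost: 0.32·1.568 + 0.1·0.3629 = 0.53805.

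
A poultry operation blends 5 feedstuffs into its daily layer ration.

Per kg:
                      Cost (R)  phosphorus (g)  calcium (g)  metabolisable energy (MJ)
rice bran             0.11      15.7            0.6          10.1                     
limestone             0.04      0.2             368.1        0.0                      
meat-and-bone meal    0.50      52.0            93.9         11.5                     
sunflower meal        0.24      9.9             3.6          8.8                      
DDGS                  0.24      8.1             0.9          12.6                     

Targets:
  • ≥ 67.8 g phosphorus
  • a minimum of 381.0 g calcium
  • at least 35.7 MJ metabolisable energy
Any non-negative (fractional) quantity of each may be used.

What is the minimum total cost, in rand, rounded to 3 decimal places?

Let x1 = kg of rice bran, x2 = kg of limestone, x3 = kg of meat-and-bone meal, x4 = kg of sunflower meal, x5 = kg of DDGS.
min 0.11x1 + 0.04x2 + 0.5x3 + 0.24x4 + 0.24x5 with:
  15.7x1 + 0.2x2 + 52x3 + 9.9x4 + 8.1x5 ≥ 67.8   (phosphorus)
  0.6x1 + 368.1x2 + 93.9x3 + 3.6x4 + 0.9x5 ≥ 381   (calcium)
  10.1x1 + 11.5x3 + 8.8x4 + 12.6x5 ≥ 35.7   (metabolisable energy)
  x1, x2, x3, x4, x5 ≥ 0.
The minimum-cost mix takes nothing from meat-and-bone meal, sunflower meal, DDGS — only rice bran, limestone. Binding constraints: phosphorus and calcium.
Solving gives x1 = 4.305, x2 = 1.028.
Total cost: 0.11·4.305 + 0.04·1.028 = 0.51467.

R0.515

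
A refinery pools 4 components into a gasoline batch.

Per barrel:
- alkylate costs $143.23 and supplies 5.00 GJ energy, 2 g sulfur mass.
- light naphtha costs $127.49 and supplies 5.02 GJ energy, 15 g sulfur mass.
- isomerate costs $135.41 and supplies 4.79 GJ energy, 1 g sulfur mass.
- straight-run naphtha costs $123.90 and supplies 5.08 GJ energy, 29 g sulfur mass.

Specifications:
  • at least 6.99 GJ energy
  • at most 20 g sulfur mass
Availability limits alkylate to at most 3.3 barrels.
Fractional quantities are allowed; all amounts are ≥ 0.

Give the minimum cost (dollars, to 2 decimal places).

$178.44

This is a linear program. Let x1 = barrels of alkylate, x2 = barrels of light naphtha, x3 = barrels of isomerate, x4 = barrels of straight-run naphtha.
Minimise 143.23x1 + 127.49x2 + 135.41x3 + 123.9x4 with:
  5x1 + 5.02x2 + 4.79x3 + 5.08x4 ≥ 6.99   (energy)
  2x1 + 15x2 + 1x3 + 29x4 ≤ 20   (sulfur mass)
  x1 ≤ 3.3
  x1, x2, x3, x4 ≥ 0.
At the optimum only light naphtha, isomerate are positive (alkylate, straight-run naphtha = 0). The energy and sulfur mass requirements are met with equality.
Solving gives x2 = 1.3289, x3 = 0.066587.
Objective = 127.49·1.3289 + 135.41·0.066587 = 178.4380.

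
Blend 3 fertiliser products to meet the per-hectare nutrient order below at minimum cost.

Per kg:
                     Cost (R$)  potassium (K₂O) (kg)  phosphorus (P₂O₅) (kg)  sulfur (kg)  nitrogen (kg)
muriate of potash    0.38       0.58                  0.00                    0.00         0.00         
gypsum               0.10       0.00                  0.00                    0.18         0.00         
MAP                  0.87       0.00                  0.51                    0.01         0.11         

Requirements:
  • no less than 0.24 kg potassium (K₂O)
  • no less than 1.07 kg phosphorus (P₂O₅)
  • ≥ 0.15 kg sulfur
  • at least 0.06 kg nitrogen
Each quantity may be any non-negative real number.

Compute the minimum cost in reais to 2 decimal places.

This is a linear program. Let x1 = kg of muriate of potash, x2 = kg of gypsum, x3 = kg of MAP.
min 0.38x1 + 0.1x2 + 0.87x3 subject to:
  0.58x1 ≥ 0.24   (potassium (K₂O))
  0.51x3 ≥ 1.07   (phosphorus (P₂O₅))
  0.18x2 + 0.01x3 ≥ 0.15   (sulfur)
  0.11x3 ≥ 0.06   (nitrogen)
  x1, x2, x3 ≥ 0.
The optimal mix uses every input. Binding constraints: potassium (K₂O), phosphorus (P₂O₅), sulfur.
Solving gives x1 = 0.4138, x2 = 0.7168, x3 = 2.098.
Objective = 0.38·0.4138 + 0.1·0.7168 + 0.87·2.098 = 2.0542.

R$2.05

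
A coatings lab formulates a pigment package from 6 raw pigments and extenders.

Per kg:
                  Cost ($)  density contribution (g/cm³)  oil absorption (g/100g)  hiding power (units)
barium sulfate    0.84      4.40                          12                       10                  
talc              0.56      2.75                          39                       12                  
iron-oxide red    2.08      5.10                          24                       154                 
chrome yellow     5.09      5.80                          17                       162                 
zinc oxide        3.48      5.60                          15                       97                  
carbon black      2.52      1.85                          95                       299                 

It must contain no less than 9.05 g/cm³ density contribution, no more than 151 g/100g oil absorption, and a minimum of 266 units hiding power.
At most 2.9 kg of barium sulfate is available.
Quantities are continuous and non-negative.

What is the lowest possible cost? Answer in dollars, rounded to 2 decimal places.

Set it up as a linear program. Let x1 = kg of barium sulfate, x2 = kg of talc, x3 = kg of iron-oxide red, x4 = kg of chrome yellow, x5 = kg of zinc oxide, x6 = kg of carbon black.
Minimise 0.84x1 + 0.56x2 + 2.08x3 + 5.09x4 + 3.48x5 + 2.52x6 with:
  4.4x1 + 2.75x2 + 5.1x3 + 5.8x4 + 5.6x5 + 1.85x6 ≥ 9.05   (density contribution)
  12x1 + 39x2 + 24x3 + 17x4 + 15x5 + 95x6 ≤ 151   (oil absorption)
  10x1 + 12x2 + 154x3 + 162x4 + 97x5 + 299x6 ≥ 266   (hiding power)
  x1 ≤ 2.9
  x1, x2, x3, x4, x5, x6 ≥ 0.
The optimal basis is {barium sulfate, talc, carbon black}; iron-oxide red, chrome yellow, zinc oxide drop out. Binding constraints: density contribution, oil absorption, hiding power.
That vertex is x1 = 0.6404, x2 = 1.729, x6 = 0.7988.
Cost = 0.84·0.6404 + 0.56·1.729 + 2.52·0.7988 = 3.5192.

$3.52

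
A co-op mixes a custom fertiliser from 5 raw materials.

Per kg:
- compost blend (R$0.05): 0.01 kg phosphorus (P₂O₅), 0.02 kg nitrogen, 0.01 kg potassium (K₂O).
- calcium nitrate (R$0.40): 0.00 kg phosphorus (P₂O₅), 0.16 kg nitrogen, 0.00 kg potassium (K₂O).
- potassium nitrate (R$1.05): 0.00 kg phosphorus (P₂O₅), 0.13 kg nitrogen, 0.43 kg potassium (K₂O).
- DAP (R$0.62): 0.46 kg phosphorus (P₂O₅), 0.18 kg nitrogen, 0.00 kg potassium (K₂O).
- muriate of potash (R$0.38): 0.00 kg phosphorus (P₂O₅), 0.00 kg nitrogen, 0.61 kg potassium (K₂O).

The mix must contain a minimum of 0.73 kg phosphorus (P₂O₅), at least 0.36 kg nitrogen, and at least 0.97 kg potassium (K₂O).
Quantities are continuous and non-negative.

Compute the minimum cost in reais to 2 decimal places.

R$1.73

Let x1 = kg of compost blend, x2 = kg of calcium nitrate, x3 = kg of potassium nitrate, x4 = kg of DAP, x5 = kg of muriate of potash.
Minimise 0.05x1 + 0.4x2 + 1.05x3 + 0.62x4 + 0.38x5 subject to:
  0.01x1 + 0.46x4 ≥ 0.73   (phosphorus (P₂O₅))
  0.02x1 + 0.16x2 + 0.13x3 + 0.18x4 ≥ 0.36   (nitrogen)
  0.01x1 + 0.43x3 + 0.61x5 ≥ 0.97   (potassium (K₂O))
  x1, x2, x3, x4, x5 ≥ 0.
The optimal basis is {compost blend, DAP, muriate of potash}; calcium nitrate, potassium nitrate drop out. There the phosphorus (P₂O₅), nitrogen, potassium (K₂O) constraints are tight.
So compost blend = 4.622 kg, DAP = 1.486 kg, muriate of potash = 1.514 kg.
Total cost: 0.05·4.622 + 0.62·1.486 + 0.38·1.514 = 1.7277.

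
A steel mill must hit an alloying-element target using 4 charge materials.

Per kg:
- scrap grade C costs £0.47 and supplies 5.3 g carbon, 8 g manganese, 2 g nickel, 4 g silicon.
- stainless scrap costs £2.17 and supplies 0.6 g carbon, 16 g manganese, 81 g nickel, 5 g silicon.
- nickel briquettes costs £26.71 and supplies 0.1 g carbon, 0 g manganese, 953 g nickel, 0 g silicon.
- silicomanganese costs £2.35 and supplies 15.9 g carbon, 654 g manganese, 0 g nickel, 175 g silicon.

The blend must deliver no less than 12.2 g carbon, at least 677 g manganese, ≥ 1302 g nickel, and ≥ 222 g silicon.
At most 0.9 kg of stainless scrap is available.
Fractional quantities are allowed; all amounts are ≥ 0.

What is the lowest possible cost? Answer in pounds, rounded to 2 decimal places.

Let x1 = kg of scrap grade C, x2 = kg of stainless scrap, x3 = kg of nickel briquettes, x4 = kg of silicomanganese.
Minimise 0.47x1 + 2.17x2 + 26.71x3 + 2.35x4 s.t.:
  5.3x1 + 0.6x2 + 0.1x3 + 15.9x4 ≥ 12.2   (carbon)
  8x1 + 16x2 + 654x4 ≥ 677   (manganese)
  2x1 + 81x2 + 953x3 ≥ 1302   (nickel)
  4x1 + 5x2 + 175x4 ≥ 222   (silicon)
  x2 ≤ 0.9
  x1, x2, x3, x4 ≥ 0.
The minimum-cost mix takes nothing from scrap grade C — only stainless scrap, nickel briquettes, silicomanganese. There the nickel, silicon, the stainless scrap cap constraints are tight.
Solving gives x2 = 0.9, x3 = 1.2897, x4 = 1.2429.
Cost = 2.17·0.9 + 26.71·1.2897 + 2.35·1.2429 = 39.3217.

£39.32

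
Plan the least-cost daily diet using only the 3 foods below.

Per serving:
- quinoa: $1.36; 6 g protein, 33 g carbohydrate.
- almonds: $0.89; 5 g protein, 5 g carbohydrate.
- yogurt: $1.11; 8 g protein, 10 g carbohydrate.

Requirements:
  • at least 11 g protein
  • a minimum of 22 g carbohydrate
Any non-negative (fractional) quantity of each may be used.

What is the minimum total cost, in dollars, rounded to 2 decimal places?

Treat it as an LP. Let x1 = servings of quinoa, x2 = servings of almonds, x3 = servings of yogurt.
Minimise 1.36x1 + 0.89x2 + 1.11x3 s.t.:
  6x1 + 5x2 + 8x3 ≥ 11   (protein)
  33x1 + 5x2 + 10x3 ≥ 22   (carbohydrate)
  x1, x2, x3 ≥ 0.
The minimum-cost mix takes nothing from almonds — only quinoa, yogurt. There the protein and carbohydrate constraints are tight.
So quinoa = 0.3235 servings, yogurt = 1.132 servings.
Cost = 1.36·0.3235 + 1.11·1.132 = 1.6965.

$1.70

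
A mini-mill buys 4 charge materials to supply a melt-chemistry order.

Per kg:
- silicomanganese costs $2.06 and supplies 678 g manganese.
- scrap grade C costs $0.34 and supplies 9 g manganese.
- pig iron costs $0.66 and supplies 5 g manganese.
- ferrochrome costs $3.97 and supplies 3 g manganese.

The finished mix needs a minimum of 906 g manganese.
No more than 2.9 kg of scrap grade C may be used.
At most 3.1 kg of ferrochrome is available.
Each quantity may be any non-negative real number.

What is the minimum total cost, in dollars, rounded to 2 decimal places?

$2.75

Treat it as an LP. Let x1 = kg of silicomanganese, x2 = kg of scrap grade C, x3 = kg of pig iron, x4 = kg of ferrochrome.
Minimise 2.06x1 + 0.34x2 + 0.66x3 + 3.97x4 subject to:
  678x1 + 9x2 + 5x3 + 3x4 ≥ 906   (manganese)
  x2 ≤ 2.9
  x4 ≤ 3.1
  x1, x2, x3, x4 ≥ 0.
The minimum-cost mix takes nothing from scrap grade C, pig iron, ferrochrome — only silicomanganese. The manganese requirement is met with equality.
Solving gives x1 = 1.336.
Total cost: 2.06·1.336 = 2.7522.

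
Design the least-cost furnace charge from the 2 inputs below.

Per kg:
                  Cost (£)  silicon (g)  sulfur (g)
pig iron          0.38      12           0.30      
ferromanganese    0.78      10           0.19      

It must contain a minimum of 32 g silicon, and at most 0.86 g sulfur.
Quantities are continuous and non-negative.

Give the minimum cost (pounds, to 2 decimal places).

Let x1 = kg of pig iron, x2 = kg of ferromanganese.
Minimise 0.38x1 + 0.78x2 s.t.:
  12x1 + 10x2 ≥ 32   (silicon)
  0.3x1 + 0.19x2 ≤ 0.86   (sulfur)
  x1, x2 ≥ 0.
The minimum-cost mix takes nothing from ferromanganese — only pig iron. The silicon requirement is met with equality.
Optimal quantities: pig iron = 2.667 kg.
Total cost: 0.38·2.667 = 1.0135.

£1.01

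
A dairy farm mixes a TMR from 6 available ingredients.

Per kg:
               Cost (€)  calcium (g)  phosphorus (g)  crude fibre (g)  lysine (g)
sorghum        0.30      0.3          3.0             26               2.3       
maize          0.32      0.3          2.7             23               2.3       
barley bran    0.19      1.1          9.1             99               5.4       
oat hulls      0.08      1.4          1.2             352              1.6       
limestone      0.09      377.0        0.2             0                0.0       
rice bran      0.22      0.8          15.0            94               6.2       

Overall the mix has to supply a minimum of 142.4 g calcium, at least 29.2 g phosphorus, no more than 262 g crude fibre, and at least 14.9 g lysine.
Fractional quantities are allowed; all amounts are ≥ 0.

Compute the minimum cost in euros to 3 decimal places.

Set it up as a linear program. Let x1 = kg of sorghum, x2 = kg of maize, x3 = kg of barley bran, x4 = kg of oat hulls, x5 = kg of limestone, x6 = kg of rice bran.
Minimise 0.3x1 + 0.32x2 + 0.19x3 + 0.08x4 + 0.09x5 + 0.22x6 with:
  0.3x1 + 0.3x2 + 1.1x3 + 1.4x4 + 377x5 + 0.8x6 ≥ 142.4   (calcium)
  3x1 + 2.7x2 + 9.1x3 + 1.2x4 + 0.2x5 + 15x6 ≥ 29.2   (phosphorus)
  26x1 + 23x2 + 99x3 + 352x4 + 94x6 ≤ 262   (crude fibre)
  2.3x1 + 2.3x2 + 5.4x3 + 1.6x4 + 6.2x6 ≥ 14.9   (lysine)
  x1, x2, x3, x4, x5, x6 ≥ 0.
The optimal basis is {barley bran, limestone, rice bran}; sorghum, maize, oat hulls drop out. Binding constraints: calcium, phosphorus, lysine.
That vertex is x3 = 1.746, x5 = 0.3708, x6 = 0.8824.
Cost = 0.19·1.746 + 0.09·0.3708 + 0.22·0.8824 = 0.55924.

€0.559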